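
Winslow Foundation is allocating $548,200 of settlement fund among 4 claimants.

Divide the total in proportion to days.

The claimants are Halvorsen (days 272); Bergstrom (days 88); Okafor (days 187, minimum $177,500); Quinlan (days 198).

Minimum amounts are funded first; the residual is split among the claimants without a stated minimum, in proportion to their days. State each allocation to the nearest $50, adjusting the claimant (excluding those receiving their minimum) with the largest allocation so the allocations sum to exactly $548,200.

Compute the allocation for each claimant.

Halvorsen: $180,700; Bergstrom: $58,450; Okafor: $177,500; Quinlan: $131,550

Guaranteed amounts: Okafor $177,500. Remaining pool $370,700.
Remaining pool split over remaining days 558: Halvorsen 180,699.64 → $180,700; Bergstrom 58,461.65 → $58,450; Quinlan 131,538.71 → $131,550.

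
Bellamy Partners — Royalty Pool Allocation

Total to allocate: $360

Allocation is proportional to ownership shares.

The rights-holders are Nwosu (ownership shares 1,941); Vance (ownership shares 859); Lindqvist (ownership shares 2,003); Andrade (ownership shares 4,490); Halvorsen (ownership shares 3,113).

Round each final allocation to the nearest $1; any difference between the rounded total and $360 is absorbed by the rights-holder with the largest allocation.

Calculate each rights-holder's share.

Nwosu: $56; Vance: $25; Lindqvist: $58; Andrade: $131; Halvorsen: $90

Total ownership shares = 12,406.
Proportional shares: Nwosu 1,941/12,406 × $360 = 56.32; Vance 859/12,406 × $360 = 24.93; Lindqvist 2,003/12,406 × $360 = 58.12; Andrade 4,490/12,406 × $360 = 130.29; Halvorsen 3,113/12,406 × $360 = 90.33.
At nearest $1: Nwosu $56; Vance $25; Lindqvist $58; Andrade $130; Halvorsen $90. Sum = $359.
Difference $360 − $359 = +$1 applied to largest allocation (Andrade): Andrade becomes $131.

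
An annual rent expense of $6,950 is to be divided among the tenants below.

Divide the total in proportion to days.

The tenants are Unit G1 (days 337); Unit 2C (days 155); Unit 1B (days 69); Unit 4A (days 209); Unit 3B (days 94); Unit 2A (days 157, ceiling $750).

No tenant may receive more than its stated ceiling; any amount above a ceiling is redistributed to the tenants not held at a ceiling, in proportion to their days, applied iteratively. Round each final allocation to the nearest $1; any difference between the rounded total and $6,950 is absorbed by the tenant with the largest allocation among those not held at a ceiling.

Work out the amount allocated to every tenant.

Days total: 1,021.
Proportional shares (ignoring caps): Unit G1 2,293.98; Unit 2C 1,055.09; Unit 1B 469.69; Unit 4A 1,422.67; Unit 3B 639.86; Unit 2A 1,068.71.
Capped: Unit 2A ($750); remaining pool $6,200 reallocated over remaining days 864.
Shares after redistribution: Unit G1 2,418.29 → $2,418; Unit 2C 1,112.27 → $1,112; Unit 1B 495.14 → $495; Unit 4A 1,499.77 → $1,500; Unit 3B 674.54 → $675.

Unit G1: $2,418 · Unit 2C: $1,112 · Unit 1B: $495 · Unit 4A: $1,500 · Unit 3B: $675 · Unit 2A: $750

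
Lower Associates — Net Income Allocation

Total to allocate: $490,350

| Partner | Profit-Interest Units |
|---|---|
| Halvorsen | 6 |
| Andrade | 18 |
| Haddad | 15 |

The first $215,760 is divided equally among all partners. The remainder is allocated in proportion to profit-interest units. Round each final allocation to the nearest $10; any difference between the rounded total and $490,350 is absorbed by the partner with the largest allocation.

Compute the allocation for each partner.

Halvorsen: $114,160 | Andrade: $198,660 | Haddad: $177,530

Equal tier: $215,760 ÷ 3 = $71,920 apiece.
Remainder $274,590 by profit-interest units (total 39): Halvorsen 42,244.62 → $42,240; Andrade 126,733.85 → $126,730; Haddad 105,611.54 → $105,610.
Rounding difference +$10 on remainder applied to Andrade.
Totals: Halvorsen $71,920 + $42,240 = $114,160; Andrade $71,920 + $126,740 = $198,660; Haddad $71,920 + $105,610 = $177,530.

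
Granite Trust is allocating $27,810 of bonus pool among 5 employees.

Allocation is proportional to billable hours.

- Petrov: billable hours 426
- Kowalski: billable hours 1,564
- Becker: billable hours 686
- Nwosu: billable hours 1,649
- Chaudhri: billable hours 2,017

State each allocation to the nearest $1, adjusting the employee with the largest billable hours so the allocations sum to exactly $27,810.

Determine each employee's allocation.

Billable hours total: 426 + 1,564 + 686 + 1,649 + 2,017 = 6,342.
Pro-rata amounts: Petrov 1,868.03; Kowalski 6,858.22; Becker 3,008.15; Nwosu 7,230.95; Chaudhri 8,844.65.
After rounding ($1): Petrov $1,868; Kowalski $6,858; Becker $3,008; Nwosu $7,231; Chaudhri $8,845. Sum = $27,810.
Sum already equals the total — no adjustment.

Petrov: $1,868 | Kowalski: $6,858 | Becker: $3,008 | Nwosu: $7,231 | Chaudhri: $8,845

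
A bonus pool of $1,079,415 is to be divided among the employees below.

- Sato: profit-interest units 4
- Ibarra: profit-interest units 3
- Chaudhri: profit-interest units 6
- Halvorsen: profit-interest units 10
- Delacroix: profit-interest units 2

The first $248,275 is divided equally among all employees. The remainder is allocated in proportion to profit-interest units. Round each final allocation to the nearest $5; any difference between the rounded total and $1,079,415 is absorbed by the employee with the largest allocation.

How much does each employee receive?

Sato: $182,635 | Ibarra: $149,390 | Chaudhri: $249,130 | Halvorsen: $382,115 | Delacroix: $116,145

Equal tier: $248,275 ÷ 5 = $49,655 apiece.
Remainder $831,140 by profit-interest units (total 25): Sato 132,982.40 → $132,980; Ibarra 99,736.80 → $99,735; Chaudhri 199,473.60 → $199,475; Halvorsen 332,456.00 → $332,455; Delacroix 66,491.20 → $66,490.
Rounding difference +$5 on remainder applied to Halvorsen.
Totals: Sato $49,655 + $132,980 = $182,635; Ibarra $49,655 + $99,735 = $149,390; Chaudhri $49,655 + $199,475 = $249,130; Halvorsen $49,655 + $332,460 = $382,115; Delacroix $49,655 + $66,490 = $116,145.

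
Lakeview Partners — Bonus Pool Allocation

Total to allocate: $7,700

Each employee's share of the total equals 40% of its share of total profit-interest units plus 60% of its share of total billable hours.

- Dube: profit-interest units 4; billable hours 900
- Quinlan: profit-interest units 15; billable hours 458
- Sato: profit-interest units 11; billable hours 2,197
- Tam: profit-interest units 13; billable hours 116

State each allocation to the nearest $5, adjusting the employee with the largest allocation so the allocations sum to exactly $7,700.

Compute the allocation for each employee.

Totals — profit-interest units 43, billable hours 3,671.
Composite weights (40% profit-interest units + 60% billable hours): Dube 0.1843; Quinlan 0.2144; Sato 0.4614; Tam 0.1399.
Proportional shares: Dube 1,419.17; Quinlan 1,650.82; Sato 3,552.86; Tam 1,077.15.
After rounding ($5): Dube $1,420; Quinlan $1,650; Sato $3,555; Tam $1,075. Sum = $7,700.
Sum already equals the total — no adjustment.

Dube: $1,420 · Quinlan: $1,650 · Sato: $3,555 · Tam: $1,075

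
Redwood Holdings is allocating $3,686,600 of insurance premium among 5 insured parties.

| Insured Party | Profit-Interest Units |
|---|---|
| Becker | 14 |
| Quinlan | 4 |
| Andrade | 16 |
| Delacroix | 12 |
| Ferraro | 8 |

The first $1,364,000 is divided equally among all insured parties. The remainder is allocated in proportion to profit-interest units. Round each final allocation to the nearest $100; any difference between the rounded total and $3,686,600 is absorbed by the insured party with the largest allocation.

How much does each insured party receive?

$1,364,000 shared equally gives $272,800 per insured party.
Remainder $2,322,600 by profit-interest units (total 54): Becker 602,155.56 → $602,200; Quinlan 172,044.44 → $172,000; Andrade 688,177.78 → $688,200; Delacroix 516,133.33 → $516,100; Ferraro 344,088.89 → $344,100.
Totals: Becker $272,800 + $602,200 = $875,000; Quinlan $272,800 + $172,000 = $444,800; Andrade $272,800 + $688,200 = $961,000; Delacroix $272,800 + $516,100 = $788,900; Ferraro $272,800 + $344,100 = $616,900.

Becker: $875,000 · Quinlan: $444,800 · Andrade: $961,000 · Delacroix: $788,900 · Ferraro: $616,900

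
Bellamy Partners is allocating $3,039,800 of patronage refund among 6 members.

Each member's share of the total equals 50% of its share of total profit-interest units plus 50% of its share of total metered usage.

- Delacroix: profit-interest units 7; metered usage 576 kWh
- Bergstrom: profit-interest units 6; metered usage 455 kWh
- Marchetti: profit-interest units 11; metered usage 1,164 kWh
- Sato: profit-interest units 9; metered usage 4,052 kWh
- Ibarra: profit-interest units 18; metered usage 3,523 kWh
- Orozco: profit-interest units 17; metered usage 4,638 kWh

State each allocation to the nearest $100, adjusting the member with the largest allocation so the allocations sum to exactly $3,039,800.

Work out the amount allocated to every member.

Profit-interest units total 68; metered usage total 14,408.
Composite weights (50% profit-interest units + 50% metered usage): Delacroix 0.0715; Bergstrom 0.0599; Marchetti 0.1213; Sato 0.2068; Ibarra 0.2546; Orozco 0.2860.
Proportional shares: Delacroix 217,222.54; Bergstrom 182,106.78; Marchetti 368,656.54; Sato 628,608.74; Ibarra 773,967.76; Orozco 869,237.65.
After rounding ($100): Delacroix $217,200; Bergstrom $182,100; Marchetti $368,700; Sato $628,600; Ibarra $774,000; Orozco $869,200. Sum = $3,039,800.
Rounded total matches; no reconciliation needed.

Delacroix: $217,200 · Bergstrom: $182,100 · Marchetti: $368,700 · Sato: $628,600 · Ibarra: $774,000 · Orozco: $869,200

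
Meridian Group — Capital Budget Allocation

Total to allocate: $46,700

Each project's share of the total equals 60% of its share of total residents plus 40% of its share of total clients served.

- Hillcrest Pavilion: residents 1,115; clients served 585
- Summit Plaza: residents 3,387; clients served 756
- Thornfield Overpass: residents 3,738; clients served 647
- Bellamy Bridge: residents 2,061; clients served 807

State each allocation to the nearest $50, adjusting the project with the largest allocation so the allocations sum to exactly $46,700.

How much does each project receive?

Hillcrest Pavilion: $6,950 | Summit Plaza: $14,250 | Thornfield Overpass: $14,500 | Bellamy Bridge: $11,000

Totals — residents 10,301, clients served 2,795.
Combined weights (60% residents + 40% clients served): Hillcrest Pavilion 0.1487; Summit Plaza 0.3055; Thornfield Overpass 0.3103; Bellamy Bridge 0.2355.
Raw shares: Hillcrest Pavilion 6,942.71; Summit Plaza 14,265.68; Thornfield Overpass 14,491.96; Bellamy Bridge 10,999.65.
At nearest $50: Hillcrest Pavilion $6,950; Summit Plaza $14,250; Thornfield Overpass $14,500; Bellamy Bridge $11,000. Sum = $46,700.
Rounded total matches; no reconciliation needed.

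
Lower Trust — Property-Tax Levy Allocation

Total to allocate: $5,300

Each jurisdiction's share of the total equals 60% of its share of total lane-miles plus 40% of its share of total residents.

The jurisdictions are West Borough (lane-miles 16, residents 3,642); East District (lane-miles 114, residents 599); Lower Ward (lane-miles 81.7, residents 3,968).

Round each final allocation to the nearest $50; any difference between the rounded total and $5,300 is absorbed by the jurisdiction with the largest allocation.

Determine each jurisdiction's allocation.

Lane-miles total 211.7; residents total 8,209.
Blended shares (60% lane-miles + 40% residents): West Borough 0.2228; East District 0.3523; Lower Ward 0.4249.
Proportional shares: West Borough 1,180.90; East District 1,867.12; Lower Ward 2,251.99.
At nearest $50: West Borough $1,200; East District $1,850; Lower Ward $2,250. Sum = $5,300.
No rounding difference to absorb.

West Borough: $1,200 | East District: $1,850 | Lower Ward: $2,250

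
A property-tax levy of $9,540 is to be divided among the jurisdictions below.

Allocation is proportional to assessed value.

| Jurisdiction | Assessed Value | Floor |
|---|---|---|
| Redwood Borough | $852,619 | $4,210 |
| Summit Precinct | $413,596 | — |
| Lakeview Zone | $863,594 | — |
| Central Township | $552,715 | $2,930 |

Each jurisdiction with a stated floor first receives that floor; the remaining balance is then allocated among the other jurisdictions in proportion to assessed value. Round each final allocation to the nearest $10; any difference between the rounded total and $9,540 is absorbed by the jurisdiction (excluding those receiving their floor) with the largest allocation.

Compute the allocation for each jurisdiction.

Minimums first: Redwood Borough $4,210; Central Township $2,930. Remaining pool $2,400.
Remaining pool split over remaining assessed value 1,277,190: Summit Precinct 777.20 → $780; Lakeview Zone 1,622.80 → $1,620.

Redwood Borough: $4,210; Summit Precinct: $780; Lakeview Zone: $1,620; Central Township: $2,930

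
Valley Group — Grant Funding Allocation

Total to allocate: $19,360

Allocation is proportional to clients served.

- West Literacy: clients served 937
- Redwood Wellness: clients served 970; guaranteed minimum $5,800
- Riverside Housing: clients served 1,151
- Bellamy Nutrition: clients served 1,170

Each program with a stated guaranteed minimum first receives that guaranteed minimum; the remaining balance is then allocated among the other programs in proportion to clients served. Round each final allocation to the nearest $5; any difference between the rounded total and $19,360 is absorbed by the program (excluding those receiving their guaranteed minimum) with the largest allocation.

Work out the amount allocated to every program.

Fund the minimums — Redwood Wellness $5,800. Residual $13,560.
Residual split over remaining clients served 3,258: West Literacy 3,899.85 → $3,900; Riverside Housing 4,790.53 → $4,790; Bellamy Nutrition 4,869.61 → $4,870.

West Literacy: $3,900 · Redwood Wellness: $5,800 · Riverside Housing: $4,790 · Bellamy Nutrition: $4,870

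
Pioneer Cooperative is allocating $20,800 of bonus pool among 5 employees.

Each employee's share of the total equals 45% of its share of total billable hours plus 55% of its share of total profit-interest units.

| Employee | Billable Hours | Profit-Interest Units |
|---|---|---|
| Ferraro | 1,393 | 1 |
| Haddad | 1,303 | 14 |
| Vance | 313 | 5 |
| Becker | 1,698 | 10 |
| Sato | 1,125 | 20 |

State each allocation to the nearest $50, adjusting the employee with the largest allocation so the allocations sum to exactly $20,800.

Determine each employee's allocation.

Ferraro: $2,450; Haddad: $5,300; Vance: $1,650; Becker: $5,000; Sato: $6,400

Billable hours total 5,832; profit-interest units total 50.
Combined weights (45% billable hours + 55% profit-interest units): Ferraro 0.1185; Haddad 0.2545; Vance 0.0792; Becker 0.2410; Sato 0.3068.
Proportional shares: Ferraro 2,464.48; Haddad 5,294.43; Vance 1,646.35; Becker 5,013.19; Sato 6,381.56.
At nearest $50: Ferraro $2,450; Haddad $5,300; Vance $1,650; Becker $5,000; Sato $6,400. Sum = $20,800.
No rounding difference to absorb.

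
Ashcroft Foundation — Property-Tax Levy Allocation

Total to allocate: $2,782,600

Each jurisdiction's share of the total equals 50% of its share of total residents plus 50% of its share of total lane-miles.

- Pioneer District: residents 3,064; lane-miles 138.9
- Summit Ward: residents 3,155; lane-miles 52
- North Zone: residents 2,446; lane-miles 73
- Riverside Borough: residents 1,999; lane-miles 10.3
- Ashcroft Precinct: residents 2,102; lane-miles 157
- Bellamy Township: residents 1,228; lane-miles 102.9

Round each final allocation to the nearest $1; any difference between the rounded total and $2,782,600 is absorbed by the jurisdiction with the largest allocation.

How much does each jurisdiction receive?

Totals — residents 13,994, lane-miles 534.1.
Blended shares (50% residents + 50% lane-miles): Pioneer District 0.2395; Summit Ward 0.1614; North Zone 0.1557; Riverside Borough 0.0811; Ashcroft Precinct 0.2221; Bellamy Township 0.1402.
Proportional shares: Pioneer District 666,453.07; Summit Ward 449,130.86; North Zone 433,345.04; Riverside Borough 225,573.85; Ashcroft Precinct 617,959.36; Bellamy Township 390,137.83.
At nearest $1: Pioneer District $666,453; Summit Ward $449,131; North Zone $433,345; Riverside Borough $225,574; Ashcroft Precinct $617,959; Bellamy Township $390,138. Sum = $2,782,600.
No rounding difference to absorb.

Pioneer District: $666,453 · Summit Ward: $449,131 · North Zone: $433,345 · Riverside Borough: $225,574 · Ashcroft Precinct: $617,959 · Bellamy Township: $390,138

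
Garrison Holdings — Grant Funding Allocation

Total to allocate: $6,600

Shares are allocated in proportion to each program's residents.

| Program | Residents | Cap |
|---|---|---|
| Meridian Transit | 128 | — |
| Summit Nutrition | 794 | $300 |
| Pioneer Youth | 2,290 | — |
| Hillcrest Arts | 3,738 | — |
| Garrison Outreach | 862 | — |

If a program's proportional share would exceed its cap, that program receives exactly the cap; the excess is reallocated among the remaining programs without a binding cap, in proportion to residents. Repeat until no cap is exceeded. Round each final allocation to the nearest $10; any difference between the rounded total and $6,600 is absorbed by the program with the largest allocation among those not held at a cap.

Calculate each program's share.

Meridian Transit: $110 · Summit Nutrition: $300 · Pioneer Youth: $2,060 · Hillcrest Arts: $3,360 · Garrison Outreach: $770

Combined residents = 7,812.
Pro-rata shares before constraints: Meridian Transit 108.14; Summit Nutrition 670.81; Pioneer Youth 1,934.72; Hillcrest Arts 3,158.06; Garrison Outreach 728.26.
Capped: Summit Nutrition ($300); residual $6,300 reallocated over remaining residents 7,018.
Remaining shares: Meridian Transit 114.90 → $110; Pioneer Youth 2,055.71 → $2,060; Hillcrest Arts 3,355.57 → $3,360; Garrison Outreach 773.81 → $770.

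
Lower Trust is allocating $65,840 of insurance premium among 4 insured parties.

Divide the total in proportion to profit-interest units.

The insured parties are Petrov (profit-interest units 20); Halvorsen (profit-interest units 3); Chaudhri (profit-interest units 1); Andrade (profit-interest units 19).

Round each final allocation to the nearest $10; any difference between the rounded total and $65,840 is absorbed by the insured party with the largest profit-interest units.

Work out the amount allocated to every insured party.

Petrov: $30,630 · Halvorsen: $4,590 · Chaudhri: $1,530 · Andrade: $29,090

Combined profit-interest units = 20 + 3 + 1 + 19 = 43.
Raw shares: Petrov 30,623.26; Halvorsen 4,593.49; Chaudhri 1,531.16; Andrade 29,092.09.
At nearest $10: Petrov $30,620; Halvorsen $4,590; Chaudhri $1,530; Andrade $29,090. Sum = $65,830.
Difference $65,840 − $65,830 = +$10 applied to largest profit-interest units (Petrov): Petrov becomes $30,630.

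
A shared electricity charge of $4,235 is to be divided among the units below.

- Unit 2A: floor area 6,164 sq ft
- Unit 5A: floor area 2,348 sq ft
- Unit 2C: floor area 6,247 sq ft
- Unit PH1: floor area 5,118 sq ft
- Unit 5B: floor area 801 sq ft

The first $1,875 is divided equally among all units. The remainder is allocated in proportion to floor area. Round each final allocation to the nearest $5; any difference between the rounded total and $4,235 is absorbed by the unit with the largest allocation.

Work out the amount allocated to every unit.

Unit 2A: $1,080 | Unit 5A: $645 | Unit 2C: $1,085 | Unit PH1: $960 | Unit 5B: $465

$1,875 shared equally gives $375 per unit.
Remainder $2,360 by floor area (total 20,678): Unit 2A 703.50 → $705; Unit 5A 267.98 → $270; Unit 2C 712.98 → $715; Unit PH1 584.12 → $585; Unit 5B 91.42 → $90.
Rounding difference −$5 on remainder applied to Unit 2C.
Totals: Unit 2A $375 + $705 = $1,080; Unit 5A $375 + $270 = $645; Unit 2C $375 + $710 = $1,085; Unit PH1 $375 + $585 = $960; Unit 5B $375 + $90 = $465.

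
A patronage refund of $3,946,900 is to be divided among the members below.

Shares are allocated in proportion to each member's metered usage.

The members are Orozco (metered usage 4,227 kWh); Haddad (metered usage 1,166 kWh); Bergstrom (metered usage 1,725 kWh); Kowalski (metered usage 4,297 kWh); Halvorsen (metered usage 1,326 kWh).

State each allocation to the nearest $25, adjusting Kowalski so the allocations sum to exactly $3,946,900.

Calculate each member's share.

Total metered usage = 12,741.
Unrounded shares: Orozco 4,227/12,741 × $3,946,900 = 1,309,437.74; Haddad 1,166/12,741 × $3,946,900 = 361,202.84; Bergstrom 1,725/12,741 × $3,946,900 = 534,369.55; Kowalski 4,297/12,741 × $3,946,900 = 1,331,122.31; Halvorsen 1,326/12,741 × $3,946,900 = 410,767.55.
At nearest $25: Orozco $1,309,450; Haddad $361,200; Bergstrom $534,375; Kowalski $1,331,125; Halvorsen $410,775. Sum = $3,946,925.
Difference $3,946,900 − $3,946,925 = −$25 applied to Kowalski: Kowalski becomes $1,331,100.

Orozco: $1,309,450 | Haddad: $361,200 | Bergstrom: $534,375 | Kowalski: $1,331,100 | Halvorsen: $410,775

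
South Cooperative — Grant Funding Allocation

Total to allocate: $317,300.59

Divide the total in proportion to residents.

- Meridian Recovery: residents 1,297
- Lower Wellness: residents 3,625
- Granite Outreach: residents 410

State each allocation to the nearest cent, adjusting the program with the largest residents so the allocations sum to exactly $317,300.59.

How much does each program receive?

Meridian Recovery: $77,182.83 · Lower Wellness: $215,719.18 · Granite Outreach: $24,398.58

Combined residents = 1,297 + 3,625 + 410 = 5,332.
Proportional shares: Meridian Recovery 77,182.8329; Lower Wellness 215,719.1746; Granite Outreach 24,398.5825.
Rounded to nearest cent: Meridian Recovery $77,182.83; Lower Wellness $215,719.17; Granite Outreach $24,398.58. Sum = $317,300.58.
Difference $317,300.59 − $317,300.58 = +$0.01 applied to largest residents (Lower Wellness): Lower Wellness becomes $215,719.18.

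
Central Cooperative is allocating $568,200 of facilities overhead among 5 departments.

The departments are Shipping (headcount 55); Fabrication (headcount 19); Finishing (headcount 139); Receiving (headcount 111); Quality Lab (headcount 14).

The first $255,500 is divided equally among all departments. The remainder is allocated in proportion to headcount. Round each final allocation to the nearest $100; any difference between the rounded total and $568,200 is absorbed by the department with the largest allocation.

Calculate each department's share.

Equal tier: $255,500 ÷ 5 = $51,100 apiece.
Remainder $312,700 by headcount (total 338): Shipping 50,883.14 → $50,900; Fabrication 17,577.81 → $17,600; Finishing 128,595.56 → $128,600; Receiving 102,691.42 → $102,700; Quality Lab 12,952.07 → $13,000.
Rounding difference −$100 on remainder applied to Finishing.
Totals: Shipping $51,100 + $50,900 = $102,000; Fabrication $51,100 + $17,600 = $68,700; Finishing $51,100 + $128,500 = $179,600; Receiving $51,100 + $102,700 = $153,800; Quality Lab $51,100 + $13,000 = $64,100.

Shipping: $102,000 | Fabrication: $68,700 | Finishing: $179,600 | Receiving: $153,800 | Quality Lab: $64,100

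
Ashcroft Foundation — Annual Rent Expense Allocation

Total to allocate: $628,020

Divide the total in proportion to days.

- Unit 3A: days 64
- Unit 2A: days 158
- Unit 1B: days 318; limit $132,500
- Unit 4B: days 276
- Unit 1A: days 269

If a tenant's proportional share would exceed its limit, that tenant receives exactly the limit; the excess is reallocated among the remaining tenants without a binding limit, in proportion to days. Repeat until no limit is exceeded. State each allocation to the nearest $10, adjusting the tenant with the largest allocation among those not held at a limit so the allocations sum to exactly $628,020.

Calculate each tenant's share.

Sum of days: 1,085.
Unconstrained shares: Unit 3A 37,044.50; Unit 2A 91,453.60; Unit 1B 184,064.85; Unit 4B 159,754.40; Unit 1A 155,702.65.
Cap binds for Unit 1B ($132,500); balance $495,520 reallocated over remaining days 767.
Shares after redistribution: Unit 3A 41,347.17 → $41,350; Unit 2A 102,075.83 → $102,080; Unit 4B 178,309.67 → $178,310; Unit 1A 173,787.33 → $173,790.
Rounding difference −$10 applied to Unit 4B → $178,300.

Unit 3A: $41,350 · Unit 2A: $102,080 · Unit 1B: $132,500 · Unit 4B: $178,300 · Unit 1A: $173,790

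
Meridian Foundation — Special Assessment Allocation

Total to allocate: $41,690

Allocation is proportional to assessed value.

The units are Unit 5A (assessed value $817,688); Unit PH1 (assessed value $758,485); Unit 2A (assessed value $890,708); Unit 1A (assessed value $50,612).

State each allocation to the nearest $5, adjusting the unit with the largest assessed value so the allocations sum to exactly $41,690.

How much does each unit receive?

Unit 5A: $13,540 | Unit PH1: $12,560 | Unit 2A: $14,750 | Unit 1A: $840

Sum of assessed value: 817,688 + 758,485 + 890,708 + 50,612 = 2,517,493.
Pro-rata amounts: Unit 5A 13,541.02; Unit PH1 12,560.61; Unit 2A 14,750.24; Unit 1A 838.14.
After rounding ($5): Unit 5A $13,540; Unit PH1 $12,560; Unit 2A $14,750; Unit 1A $840. Sum = $41,690.
Rounded total matches; no reconciliation needed.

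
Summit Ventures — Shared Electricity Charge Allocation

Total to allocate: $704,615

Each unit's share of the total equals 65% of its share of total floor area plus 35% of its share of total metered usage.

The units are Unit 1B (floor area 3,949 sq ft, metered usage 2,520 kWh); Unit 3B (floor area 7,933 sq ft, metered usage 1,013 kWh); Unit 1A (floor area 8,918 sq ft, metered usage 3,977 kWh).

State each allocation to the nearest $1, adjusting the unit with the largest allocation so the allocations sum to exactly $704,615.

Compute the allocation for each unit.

Unit 1B: $169,706; Unit 3B: $207,944; Unit 1A: $326,965

Floor area total 20,800; metered usage total 7,510.
Combined weights (65% floor area + 35% metered usage): Unit 1B 0.2408; Unit 3B 0.2951; Unit 1A 0.4640.
Pro-rata amounts: Unit 1B 169,706.28; Unit 3B 207,943.61; Unit 1A 326,965.11.
At nearest $1: Unit 1B $169,706; Unit 3B $207,944; Unit 1A $326,965. Sum = $704,615.
Sum already equals the total — no adjustment.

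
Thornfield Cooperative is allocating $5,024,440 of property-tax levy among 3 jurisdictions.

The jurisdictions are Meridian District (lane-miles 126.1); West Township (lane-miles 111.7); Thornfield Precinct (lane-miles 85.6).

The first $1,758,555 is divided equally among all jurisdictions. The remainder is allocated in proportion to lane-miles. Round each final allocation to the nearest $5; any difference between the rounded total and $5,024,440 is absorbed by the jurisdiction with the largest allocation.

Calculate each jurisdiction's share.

Meridian District: $1,859,615 · West Township: $1,714,200 · Thornfield Precinct: $1,450,625

$1,758,555 shared equally gives $586,185 per jurisdiction.
Remainder $3,265,885 by lane-miles (total 323.4): Meridian District 1,273,432.59 → $1,273,435; West Township 1,128,012.85 → $1,128,015; Thornfield Precinct 864,439.57 → $864,440.
Rounding difference −$5 on remainder applied to Meridian District.
Totals: Meridian District $586,185 + $1,273,430 = $1,859,615; West Township $586,185 + $1,128,015 = $1,714,200; Thornfield Precinct $586,185 + $864,440 = $1,450,625.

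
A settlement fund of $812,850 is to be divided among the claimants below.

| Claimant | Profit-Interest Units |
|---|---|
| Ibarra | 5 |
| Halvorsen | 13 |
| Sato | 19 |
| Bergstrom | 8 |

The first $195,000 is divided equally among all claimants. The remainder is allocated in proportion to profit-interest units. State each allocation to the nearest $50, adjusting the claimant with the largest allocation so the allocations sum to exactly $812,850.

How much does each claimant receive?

Ibarra: $117,400 | Halvorsen: $227,250 | Sato: $309,600 | Bergstrom: $158,600

Equal tier: $195,000 ÷ 4 = $48,750 apiece.
Remainder $617,850 by profit-interest units (total 45): Ibarra 68,650.00 → $68,650; Halvorsen 178,490.00 → $178,500; Sato 260,870.00 → $260,850; Bergstrom 109,840.00 → $109,850.
Totals: Ibarra $48,750 + $68,650 = $117,400; Halvorsen $48,750 + $178,500 = $227,250; Sato $48,750 + $260,850 = $309,600; Bergstrom $48,750 + $109,850 = $158,600.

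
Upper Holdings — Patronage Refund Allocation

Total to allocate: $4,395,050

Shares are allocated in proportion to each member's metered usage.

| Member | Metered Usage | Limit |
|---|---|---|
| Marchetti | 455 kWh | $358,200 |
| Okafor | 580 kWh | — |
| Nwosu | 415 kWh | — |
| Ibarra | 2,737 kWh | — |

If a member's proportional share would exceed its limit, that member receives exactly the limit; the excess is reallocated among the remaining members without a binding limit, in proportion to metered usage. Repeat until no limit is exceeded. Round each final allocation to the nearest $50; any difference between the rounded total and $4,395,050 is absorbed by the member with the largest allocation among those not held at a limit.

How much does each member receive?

Sum of metered usage: 4,187.
Pro-rata shares before constraints: Marchetti 477,608.73; Okafor 608,819.92; Nwosu 435,621.15; Ibarra 2,873,000.20.
Capped: Marchetti ($358,200); balance $4,036,850 reallocated over remaining metered usage 3,732.
Shares after redistribution: Okafor 627,377.55 → $627,400; Nwosu 448,899.45 → $448,900; Ibarra 2,960,573.00 → $2,960,550.

Marchetti: $358,200 · Okafor: $627,400 · Nwosu: $448,900 · Ibarra: $2,960,550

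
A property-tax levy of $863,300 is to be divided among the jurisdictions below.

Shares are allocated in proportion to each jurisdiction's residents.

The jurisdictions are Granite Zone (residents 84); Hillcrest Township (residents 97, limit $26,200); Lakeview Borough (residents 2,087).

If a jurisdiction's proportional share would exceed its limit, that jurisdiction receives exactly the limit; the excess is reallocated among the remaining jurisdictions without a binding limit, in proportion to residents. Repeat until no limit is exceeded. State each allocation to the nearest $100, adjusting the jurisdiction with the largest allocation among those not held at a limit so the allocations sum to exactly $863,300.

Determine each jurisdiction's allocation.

Granite Zone: $32,400 · Hillcrest Township: $26,200 · Lakeview Borough: $804,700

Combined residents = 2,268.
Proportional shares (ignoring caps): Granite Zone 31,974.07; Hillcrest Township 36,922.44; Lakeview Borough 794,403.48.
Held at cap: Hillcrest Township ($26,200); residual $837,100 reallocated over remaining residents 2,171.
Shares after redistribution: Granite Zone 32,388.95 → $32,400; Lakeview Borough 804,711.05 → $804,700.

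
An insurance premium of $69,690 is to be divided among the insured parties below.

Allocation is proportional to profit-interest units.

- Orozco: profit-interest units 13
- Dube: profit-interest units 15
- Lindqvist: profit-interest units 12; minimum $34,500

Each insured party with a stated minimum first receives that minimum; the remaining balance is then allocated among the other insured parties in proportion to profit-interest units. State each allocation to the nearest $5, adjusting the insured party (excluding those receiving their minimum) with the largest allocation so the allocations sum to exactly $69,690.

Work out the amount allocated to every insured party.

Guaranteed amounts: Lindqvist $34,500. Balance $35,190.
Balance split over remaining profit-interest units 28: Orozco 16,338.21 → $16,340; Dube 18,851.79 → $18,850.

Orozco: $16,340; Dube: $18,850; Lindqvist: $34,500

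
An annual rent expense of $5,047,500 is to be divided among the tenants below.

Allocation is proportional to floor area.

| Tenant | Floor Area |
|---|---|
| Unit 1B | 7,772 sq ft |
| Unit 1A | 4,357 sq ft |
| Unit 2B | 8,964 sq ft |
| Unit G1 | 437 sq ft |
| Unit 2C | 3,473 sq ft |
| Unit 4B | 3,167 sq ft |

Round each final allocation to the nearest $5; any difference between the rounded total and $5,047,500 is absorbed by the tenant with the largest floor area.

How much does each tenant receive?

Unit 1B: $1,392,585 | Unit 1A: $780,685 | Unit 2B: $1,606,175 | Unit G1: $78,300 | Unit 2C: $622,290 | Unit 4B: $567,465

Sum of floor area: 28,170.
Raw shares: Unit 1B 7,772/28,170 × $5,047,500 = 1,392,586.79; Unit 1A 4,357/28,170 × $5,047,500 = 780,687.17; Unit 2B 8,964/28,170 × $5,047,500 = 1,606,169.33; Unit G1 437/28,170 × $5,047,500 = 78,301.65; Unit 2C 3,473/28,170 × $5,047,500 = 622,292.07; Unit 4B 3,167/28,170 × $5,047,500 = 567,462.99.
At nearest $5: Unit 1B $1,392,585; Unit 1A $780,685; Unit 2B $1,606,170; Unit G1 $78,300; Unit 2C $622,290; Unit 4B $567,465. Sum = $5,047,495.
Difference $5,047,500 − $5,047,495 = +$5 applied to largest floor area (Unit 2B): Unit 2B becomes $1,606,175.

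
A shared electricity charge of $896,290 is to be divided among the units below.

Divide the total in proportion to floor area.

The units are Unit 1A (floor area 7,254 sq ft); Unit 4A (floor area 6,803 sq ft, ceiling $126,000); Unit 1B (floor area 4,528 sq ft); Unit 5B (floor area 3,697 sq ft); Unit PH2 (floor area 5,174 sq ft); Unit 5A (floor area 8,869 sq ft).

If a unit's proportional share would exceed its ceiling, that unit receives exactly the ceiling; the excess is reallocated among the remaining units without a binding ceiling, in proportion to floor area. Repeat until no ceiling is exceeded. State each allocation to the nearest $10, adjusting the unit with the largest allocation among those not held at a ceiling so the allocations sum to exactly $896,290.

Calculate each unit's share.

Unit 1A: $189,270; Unit 4A: $126,000; Unit 1B: $118,140; Unit 5B: $96,460; Unit PH2: $135,000; Unit 5A: $231,420

Sum of floor area: 36,325.
Proportional shares (ignoring caps): Unit 1A 178,986.58; Unit 4A 167,858.52; Unit 1B 111,724.74; Unit 5B 91,220.49; Unit PH2 127,664.27; Unit 5A 218,835.40.
Cap binds for Unit 4A ($126,000); balance $770,290 reallocated over remaining floor area 29,522.
Shares after redistribution: Unit 1A 189,271.85 → $189,270; Unit 1B 118,144.88 → $118,140; Unit 5B 96,462.37 → $96,460; Unit PH2 135,000.35 → $135,000; Unit 5A 231,410.54 → $231,410.
Rounding difference +$10 applied to Unit 5A → $231,420.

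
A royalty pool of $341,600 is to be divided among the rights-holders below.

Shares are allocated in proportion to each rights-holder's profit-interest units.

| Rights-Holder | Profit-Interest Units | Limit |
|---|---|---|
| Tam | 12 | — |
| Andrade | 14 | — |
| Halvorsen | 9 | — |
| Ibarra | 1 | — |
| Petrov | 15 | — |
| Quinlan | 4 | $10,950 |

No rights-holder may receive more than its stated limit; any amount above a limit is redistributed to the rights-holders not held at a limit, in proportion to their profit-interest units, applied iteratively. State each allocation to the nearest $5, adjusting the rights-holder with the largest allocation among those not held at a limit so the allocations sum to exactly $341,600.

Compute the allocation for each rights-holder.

Total profit-interest units = 55.
Unconstrained shares: Tam 74,530.91; Andrade 86,952.73; Halvorsen 55,898.18; Ibarra 6,210.91; Petrov 93,163.64; Quinlan 24,843.64.
Cap binds for Quinlan ($10,950); remaining pool $330,650 reallocated over remaining profit-interest units 51.
Remaining shares: Tam 77,800.00 → $77,800; Andrade 90,766.67 → $90,765; Halvorsen 58,350.00 → $58,350; Ibarra 6,483.33 → $6,485; Petrov 97,250.00 → $97,250.

Tam: $77,800 | Andrade: $90,765 | Halvorsen: $58,350 | Ibarra: $6,485 | Petrov: $97,250 | Quinlan: $10,950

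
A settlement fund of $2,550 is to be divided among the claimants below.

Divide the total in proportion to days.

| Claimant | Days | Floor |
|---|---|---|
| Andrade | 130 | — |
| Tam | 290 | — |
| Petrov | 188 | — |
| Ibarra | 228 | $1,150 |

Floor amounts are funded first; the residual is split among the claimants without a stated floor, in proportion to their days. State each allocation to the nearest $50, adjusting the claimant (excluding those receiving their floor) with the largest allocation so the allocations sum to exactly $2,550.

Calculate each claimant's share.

Fund the minimums — Ibarra $1,150. Balance $1,400.
Balance split over remaining days 608: Andrade 299.34 → $300; Tam 667.76 → $650; Petrov 432.89 → $450.

Andrade: $300 · Tam: $650 · Petrov: $450 · Ibarra: $1,150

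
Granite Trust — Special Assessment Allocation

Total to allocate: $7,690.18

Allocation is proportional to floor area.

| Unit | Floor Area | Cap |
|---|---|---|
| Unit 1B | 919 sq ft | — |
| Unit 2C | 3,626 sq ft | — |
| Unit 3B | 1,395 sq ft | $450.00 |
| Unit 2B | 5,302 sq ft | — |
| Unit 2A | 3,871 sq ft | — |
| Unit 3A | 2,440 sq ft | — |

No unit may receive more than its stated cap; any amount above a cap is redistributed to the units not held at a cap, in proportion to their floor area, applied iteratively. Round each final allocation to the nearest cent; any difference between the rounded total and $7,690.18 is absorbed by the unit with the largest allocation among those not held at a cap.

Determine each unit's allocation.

Unit 1B: $411.79 | Unit 2C: $1,624.76 | Unit 3B: $450.00 | Unit 2B: $2,375.76 | Unit 2A: $1,734.54 | Unit 3A: $1,093.33

Combined floor area = 17,553.
Unconstrained shares: Unit 1B 402.6249; Unit 2C 1,588.5941; Unit 3B 611.1662; Unit 2B 2,322.8698; Unit 2A 1,695.9316; Unit 3A 1,068.9933.
Capped: Unit 3B ($450.00); remaining pool $7,240.18 reallocated over remaining floor area 16,158.
Redistributed shares: Unit 1B 411.7914 → $411.79; Unit 2C 1,624.7613 → $1,624.76; Unit 2B 2,375.7541 → $2,375.75; Unit 2A 1,734.5424 → $1,734.54; Unit 3A 1,093.3308 → $1,093.33.
Rounding difference +$0.01 applied to Unit 2B → $2,375.76.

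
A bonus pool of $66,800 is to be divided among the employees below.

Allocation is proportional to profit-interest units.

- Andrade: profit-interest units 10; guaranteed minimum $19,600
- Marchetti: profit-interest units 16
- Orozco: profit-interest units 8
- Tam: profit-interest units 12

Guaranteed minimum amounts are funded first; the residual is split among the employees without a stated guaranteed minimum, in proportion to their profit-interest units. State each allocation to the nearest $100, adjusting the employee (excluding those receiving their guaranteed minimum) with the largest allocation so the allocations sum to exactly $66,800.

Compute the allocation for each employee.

Guaranteed amounts: Andrade $19,600. Residual $47,200.
Residual split over remaining profit-interest units 36: Marchetti 20,977.78 → $21,000; Orozco 10,488.89 → $10,500; Tam 15,733.33 → $15,700.

Andrade: $19,600 | Marchetti: $21,000 | Orozco: $10,500 | Tam: $15,700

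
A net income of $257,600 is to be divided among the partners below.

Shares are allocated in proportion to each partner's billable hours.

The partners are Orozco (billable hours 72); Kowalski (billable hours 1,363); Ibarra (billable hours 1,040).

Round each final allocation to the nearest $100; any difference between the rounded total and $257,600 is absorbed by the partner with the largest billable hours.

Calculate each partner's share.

Orozco: $7,500 · Kowalski: $141,900 · Ibarra: $108,200

Sum of billable hours: 72 + 1,363 + 1,040 = 2,475.
Raw shares: Orozco 7,493.82; Kowalski 141,862.14; Ibarra 108,244.04.
Rounded to nearest $100: Orozco $7,500; Kowalski $141,900; Ibarra $108,200. Sum = $257,600.
No rounding difference to absorb.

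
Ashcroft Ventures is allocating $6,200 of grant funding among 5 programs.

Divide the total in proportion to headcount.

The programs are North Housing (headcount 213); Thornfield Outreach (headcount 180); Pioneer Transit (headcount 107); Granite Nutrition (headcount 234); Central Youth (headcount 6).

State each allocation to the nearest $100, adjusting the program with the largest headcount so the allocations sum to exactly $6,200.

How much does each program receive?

North Housing: $1,800 | Thornfield Outreach: $1,500 | Pioneer Transit: $900 | Granite Nutrition: $1,900 | Central Youth: $100

Combined headcount = 740.
Pro-rata amounts: North Housing 213/740 × $6,200 = 1,784.59; Thornfield Outreach 180/740 × $6,200 = 1,508.11; Pioneer Transit 107/740 × $6,200 = 896.49; Granite Nutrition 234/740 × $6,200 = 1,960.54; Central Youth 6/740 × $6,200 = 50.27.
Rounded to nearest $100: North Housing $1,800; Thornfield Outreach $1,500; Pioneer Transit $900; Granite Nutrition $2,000; Central Youth $100. Sum = $6,300.
Difference $6,200 − $6,300 = −$100 applied to largest headcount (Granite Nutrition): Granite Nutrition becomes $1,900.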